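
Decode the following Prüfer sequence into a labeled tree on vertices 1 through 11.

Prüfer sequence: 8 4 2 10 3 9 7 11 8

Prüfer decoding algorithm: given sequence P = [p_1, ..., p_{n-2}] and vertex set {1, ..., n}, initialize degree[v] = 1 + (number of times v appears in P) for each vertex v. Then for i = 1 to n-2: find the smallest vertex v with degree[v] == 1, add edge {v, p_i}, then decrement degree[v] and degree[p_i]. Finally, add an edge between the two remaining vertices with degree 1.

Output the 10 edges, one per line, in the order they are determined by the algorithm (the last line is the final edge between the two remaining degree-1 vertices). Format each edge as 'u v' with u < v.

Answer: 1 8
4 5
2 4
2 10
3 6
3 9
7 9
7 11
8 10
8 11

Derivation:
Initial degrees: {1:1, 2:2, 3:2, 4:2, 5:1, 6:1, 7:2, 8:3, 9:2, 10:2, 11:2}
Step 1: smallest deg-1 vertex = 1, p_1 = 8. Add edge {1,8}. Now deg[1]=0, deg[8]=2.
Step 2: smallest deg-1 vertex = 5, p_2 = 4. Add edge {4,5}. Now deg[5]=0, deg[4]=1.
Step 3: smallest deg-1 vertex = 4, p_3 = 2. Add edge {2,4}. Now deg[4]=0, deg[2]=1.
Step 4: smallest deg-1 vertex = 2, p_4 = 10. Add edge {2,10}. Now deg[2]=0, deg[10]=1.
Step 5: smallest deg-1 vertex = 6, p_5 = 3. Add edge {3,6}. Now deg[6]=0, deg[3]=1.
Step 6: smallest deg-1 vertex = 3, p_6 = 9. Add edge {3,9}. Now deg[3]=0, deg[9]=1.
Step 7: smallest deg-1 vertex = 9, p_7 = 7. Add edge {7,9}. Now deg[9]=0, deg[7]=1.
Step 8: smallest deg-1 vertex = 7, p_8 = 11. Add edge {7,11}. Now deg[7]=0, deg[11]=1.
Step 9: smallest deg-1 vertex = 10, p_9 = 8. Add edge {8,10}. Now deg[10]=0, deg[8]=1.
Final: two remaining deg-1 vertices are 8, 11. Add edge {8,11}.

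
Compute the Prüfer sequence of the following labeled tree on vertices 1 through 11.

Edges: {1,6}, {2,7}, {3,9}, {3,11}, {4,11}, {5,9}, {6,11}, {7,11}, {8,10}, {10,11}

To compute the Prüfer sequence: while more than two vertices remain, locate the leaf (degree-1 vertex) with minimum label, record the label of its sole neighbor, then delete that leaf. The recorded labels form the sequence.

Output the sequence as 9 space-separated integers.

Answer: 6 7 11 9 11 11 10 3 11

Derivation:
Step 1: leaves = {1,2,4,5,8}. Remove smallest leaf 1, emit neighbor 6.
Step 2: leaves = {2,4,5,6,8}. Remove smallest leaf 2, emit neighbor 7.
Step 3: leaves = {4,5,6,7,8}. Remove smallest leaf 4, emit neighbor 11.
Step 4: leaves = {5,6,7,8}. Remove smallest leaf 5, emit neighbor 9.
Step 5: leaves = {6,7,8,9}. Remove smallest leaf 6, emit neighbor 11.
Step 6: leaves = {7,8,9}. Remove smallest leaf 7, emit neighbor 11.
Step 7: leaves = {8,9}. Remove smallest leaf 8, emit neighbor 10.
Step 8: leaves = {9,10}. Remove smallest leaf 9, emit neighbor 3.
Step 9: leaves = {3,10}. Remove smallest leaf 3, emit neighbor 11.
Done: 2 vertices remain (10, 11). Sequence = [6 7 11 9 11 11 10 3 11]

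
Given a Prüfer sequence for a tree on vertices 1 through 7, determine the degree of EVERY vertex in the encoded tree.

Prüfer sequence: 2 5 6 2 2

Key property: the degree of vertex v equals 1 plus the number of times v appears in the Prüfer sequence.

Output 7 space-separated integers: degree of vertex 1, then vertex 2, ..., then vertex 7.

Answer: 1 4 1 1 2 2 1

Derivation:
p_1 = 2: count[2] becomes 1
p_2 = 5: count[5] becomes 1
p_3 = 6: count[6] becomes 1
p_4 = 2: count[2] becomes 2
p_5 = 2: count[2] becomes 3
Degrees (1 + count): deg[1]=1+0=1, deg[2]=1+3=4, deg[3]=1+0=1, deg[4]=1+0=1, deg[5]=1+1=2, deg[6]=1+1=2, deg[7]=1+0=1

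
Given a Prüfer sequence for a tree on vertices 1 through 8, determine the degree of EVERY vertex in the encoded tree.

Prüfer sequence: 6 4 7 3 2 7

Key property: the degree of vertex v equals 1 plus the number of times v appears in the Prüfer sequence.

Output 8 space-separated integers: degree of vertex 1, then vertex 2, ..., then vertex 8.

p_1 = 6: count[6] becomes 1
p_2 = 4: count[4] becomes 1
p_3 = 7: count[7] becomes 1
p_4 = 3: count[3] becomes 1
p_5 = 2: count[2] becomes 1
p_6 = 7: count[7] becomes 2
Degrees (1 + count): deg[1]=1+0=1, deg[2]=1+1=2, deg[3]=1+1=2, deg[4]=1+1=2, deg[5]=1+0=1, deg[6]=1+1=2, deg[7]=1+2=3, deg[8]=1+0=1

Answer: 1 2 2 2 1 2 3 1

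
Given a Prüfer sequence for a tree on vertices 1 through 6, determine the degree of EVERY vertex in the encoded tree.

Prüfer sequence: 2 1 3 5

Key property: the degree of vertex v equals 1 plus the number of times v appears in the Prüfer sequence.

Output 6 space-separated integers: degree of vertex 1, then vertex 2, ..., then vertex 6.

p_1 = 2: count[2] becomes 1
p_2 = 1: count[1] becomes 1
p_3 = 3: count[3] becomes 1
p_4 = 5: count[5] becomes 1
Degrees (1 + count): deg[1]=1+1=2, deg[2]=1+1=2, deg[3]=1+1=2, deg[4]=1+0=1, deg[5]=1+1=2, deg[6]=1+0=1

Answer: 2 2 2 1 2 1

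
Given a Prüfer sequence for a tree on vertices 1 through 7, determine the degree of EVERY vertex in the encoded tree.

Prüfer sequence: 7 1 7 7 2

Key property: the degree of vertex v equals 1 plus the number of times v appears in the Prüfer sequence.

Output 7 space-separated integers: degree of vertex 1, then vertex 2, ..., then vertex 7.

Answer: 2 2 1 1 1 1 4

Derivation:
p_1 = 7: count[7] becomes 1
p_2 = 1: count[1] becomes 1
p_3 = 7: count[7] becomes 2
p_4 = 7: count[7] becomes 3
p_5 = 2: count[2] becomes 1
Degrees (1 + count): deg[1]=1+1=2, deg[2]=1+1=2, deg[3]=1+0=1, deg[4]=1+0=1, deg[5]=1+0=1, deg[6]=1+0=1, deg[7]=1+3=4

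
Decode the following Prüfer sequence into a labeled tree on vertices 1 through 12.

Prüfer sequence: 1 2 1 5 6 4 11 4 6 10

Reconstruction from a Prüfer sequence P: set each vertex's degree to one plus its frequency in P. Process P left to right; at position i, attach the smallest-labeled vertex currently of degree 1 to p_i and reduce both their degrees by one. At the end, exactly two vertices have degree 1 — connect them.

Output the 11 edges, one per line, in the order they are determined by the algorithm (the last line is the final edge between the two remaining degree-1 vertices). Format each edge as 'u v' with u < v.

Answer: 1 3
2 7
1 2
1 5
5 6
4 8
9 11
4 11
4 6
6 10
10 12

Derivation:
Initial degrees: {1:3, 2:2, 3:1, 4:3, 5:2, 6:3, 7:1, 8:1, 9:1, 10:2, 11:2, 12:1}
Step 1: smallest deg-1 vertex = 3, p_1 = 1. Add edge {1,3}. Now deg[3]=0, deg[1]=2.
Step 2: smallest deg-1 vertex = 7, p_2 = 2. Add edge {2,7}. Now deg[7]=0, deg[2]=1.
Step 3: smallest deg-1 vertex = 2, p_3 = 1. Add edge {1,2}. Now deg[2]=0, deg[1]=1.
Step 4: smallest deg-1 vertex = 1, p_4 = 5. Add edge {1,5}. Now deg[1]=0, deg[5]=1.
Step 5: smallest deg-1 vertex = 5, p_5 = 6. Add edge {5,6}. Now deg[5]=0, deg[6]=2.
Step 6: smallest deg-1 vertex = 8, p_6 = 4. Add edge {4,8}. Now deg[8]=0, deg[4]=2.
Step 7: smallest deg-1 vertex = 9, p_7 = 11. Add edge {9,11}. Now deg[9]=0, deg[11]=1.
Step 8: smallest deg-1 vertex = 11, p_8 = 4. Add edge {4,11}. Now deg[11]=0, deg[4]=1.
Step 9: smallest deg-1 vertex = 4, p_9 = 6. Add edge {4,6}. Now deg[4]=0, deg[6]=1.
Step 10: smallest deg-1 vertex = 6, p_10 = 10. Add edge {6,10}. Now deg[6]=0, deg[10]=1.
Final: two remaining deg-1 vertices are 10, 12. Add edge {10,12}.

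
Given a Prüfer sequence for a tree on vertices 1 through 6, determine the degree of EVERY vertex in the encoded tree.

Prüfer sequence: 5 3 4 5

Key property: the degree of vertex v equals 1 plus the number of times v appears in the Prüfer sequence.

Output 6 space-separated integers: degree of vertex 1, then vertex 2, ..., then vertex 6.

Answer: 1 1 2 2 3 1

Derivation:
p_1 = 5: count[5] becomes 1
p_2 = 3: count[3] becomes 1
p_3 = 4: count[4] becomes 1
p_4 = 5: count[5] becomes 2
Degrees (1 + count): deg[1]=1+0=1, deg[2]=1+0=1, deg[3]=1+1=2, deg[4]=1+1=2, deg[5]=1+2=3, deg[6]=1+0=1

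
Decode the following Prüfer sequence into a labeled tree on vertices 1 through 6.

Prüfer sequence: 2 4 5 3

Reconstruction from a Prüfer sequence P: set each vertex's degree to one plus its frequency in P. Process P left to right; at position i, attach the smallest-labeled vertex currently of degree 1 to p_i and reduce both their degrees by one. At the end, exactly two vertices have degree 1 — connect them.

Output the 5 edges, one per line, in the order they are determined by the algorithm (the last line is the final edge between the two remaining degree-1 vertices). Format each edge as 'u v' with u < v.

Initial degrees: {1:1, 2:2, 3:2, 4:2, 5:2, 6:1}
Step 1: smallest deg-1 vertex = 1, p_1 = 2. Add edge {1,2}. Now deg[1]=0, deg[2]=1.
Step 2: smallest deg-1 vertex = 2, p_2 = 4. Add edge {2,4}. Now deg[2]=0, deg[4]=1.
Step 3: smallest deg-1 vertex = 4, p_3 = 5. Add edge {4,5}. Now deg[4]=0, deg[5]=1.
Step 4: smallest deg-1 vertex = 5, p_4 = 3. Add edge {3,5}. Now deg[5]=0, deg[3]=1.
Final: two remaining deg-1 vertices are 3, 6. Add edge {3,6}.

Answer: 1 2
2 4
4 5
3 5
3 6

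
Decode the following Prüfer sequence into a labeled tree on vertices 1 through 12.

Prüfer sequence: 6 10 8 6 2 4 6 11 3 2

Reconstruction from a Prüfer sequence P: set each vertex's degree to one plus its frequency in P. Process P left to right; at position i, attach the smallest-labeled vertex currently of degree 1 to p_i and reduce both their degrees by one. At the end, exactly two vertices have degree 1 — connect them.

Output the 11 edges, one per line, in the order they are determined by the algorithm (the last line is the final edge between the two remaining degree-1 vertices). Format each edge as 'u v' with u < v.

Initial degrees: {1:1, 2:3, 3:2, 4:2, 5:1, 6:4, 7:1, 8:2, 9:1, 10:2, 11:2, 12:1}
Step 1: smallest deg-1 vertex = 1, p_1 = 6. Add edge {1,6}. Now deg[1]=0, deg[6]=3.
Step 2: smallest deg-1 vertex = 5, p_2 = 10. Add edge {5,10}. Now deg[5]=0, deg[10]=1.
Step 3: smallest deg-1 vertex = 7, p_3 = 8. Add edge {7,8}. Now deg[7]=0, deg[8]=1.
Step 4: smallest deg-1 vertex = 8, p_4 = 6. Add edge {6,8}. Now deg[8]=0, deg[6]=2.
Step 5: smallest deg-1 vertex = 9, p_5 = 2. Add edge {2,9}. Now deg[9]=0, deg[2]=2.
Step 6: smallest deg-1 vertex = 10, p_6 = 4. Add edge {4,10}. Now deg[10]=0, deg[4]=1.
Step 7: smallest deg-1 vertex = 4, p_7 = 6. Add edge {4,6}. Now deg[4]=0, deg[6]=1.
Step 8: smallest deg-1 vertex = 6, p_8 = 11. Add edge {6,11}. Now deg[6]=0, deg[11]=1.
Step 9: smallest deg-1 vertex = 11, p_9 = 3. Add edge {3,11}. Now deg[11]=0, deg[3]=1.
Step 10: smallest deg-1 vertex = 3, p_10 = 2. Add edge {2,3}. Now deg[3]=0, deg[2]=1.
Final: two remaining deg-1 vertices are 2, 12. Add edge {2,12}.

Answer: 1 6
5 10
7 8
6 8
2 9
4 10
4 6
6 11
3 11
2 3
2 12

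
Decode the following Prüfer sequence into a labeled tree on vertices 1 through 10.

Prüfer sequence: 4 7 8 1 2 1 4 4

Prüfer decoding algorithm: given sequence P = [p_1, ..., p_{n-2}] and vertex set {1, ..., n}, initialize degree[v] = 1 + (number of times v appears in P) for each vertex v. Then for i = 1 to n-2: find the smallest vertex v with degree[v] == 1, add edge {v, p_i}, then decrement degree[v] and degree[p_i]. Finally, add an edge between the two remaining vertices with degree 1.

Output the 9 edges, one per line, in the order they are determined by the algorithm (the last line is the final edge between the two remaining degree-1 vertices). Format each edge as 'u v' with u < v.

Initial degrees: {1:3, 2:2, 3:1, 4:4, 5:1, 6:1, 7:2, 8:2, 9:1, 10:1}
Step 1: smallest deg-1 vertex = 3, p_1 = 4. Add edge {3,4}. Now deg[3]=0, deg[4]=3.
Step 2: smallest deg-1 vertex = 5, p_2 = 7. Add edge {5,7}. Now deg[5]=0, deg[7]=1.
Step 3: smallest deg-1 vertex = 6, p_3 = 8. Add edge {6,8}. Now deg[6]=0, deg[8]=1.
Step 4: smallest deg-1 vertex = 7, p_4 = 1. Add edge {1,7}. Now deg[7]=0, deg[1]=2.
Step 5: smallest deg-1 vertex = 8, p_5 = 2. Add edge {2,8}. Now deg[8]=0, deg[2]=1.
Step 6: smallest deg-1 vertex = 2, p_6 = 1. Add edge {1,2}. Now deg[2]=0, deg[1]=1.
Step 7: smallest deg-1 vertex = 1, p_7 = 4. Add edge {1,4}. Now deg[1]=0, deg[4]=2.
Step 8: smallest deg-1 vertex = 9, p_8 = 4. Add edge {4,9}. Now deg[9]=0, deg[4]=1.
Final: two remaining deg-1 vertices are 4, 10. Add edge {4,10}.

Answer: 3 4
5 7
6 8
1 7
2 8
1 2
1 4
4 9
4 10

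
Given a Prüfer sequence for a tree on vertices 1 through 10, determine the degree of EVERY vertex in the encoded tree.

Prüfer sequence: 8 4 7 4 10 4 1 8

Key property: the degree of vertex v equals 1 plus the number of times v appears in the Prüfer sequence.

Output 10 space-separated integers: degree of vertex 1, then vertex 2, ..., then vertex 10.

p_1 = 8: count[8] becomes 1
p_2 = 4: count[4] becomes 1
p_3 = 7: count[7] becomes 1
p_4 = 4: count[4] becomes 2
p_5 = 10: count[10] becomes 1
p_6 = 4: count[4] becomes 3
p_7 = 1: count[1] becomes 1
p_8 = 8: count[8] becomes 2
Degrees (1 + count): deg[1]=1+1=2, deg[2]=1+0=1, deg[3]=1+0=1, deg[4]=1+3=4, deg[5]=1+0=1, deg[6]=1+0=1, deg[7]=1+1=2, deg[8]=1+2=3, deg[9]=1+0=1, deg[10]=1+1=2

Answer: 2 1 1 4 1 1 2 3 1 2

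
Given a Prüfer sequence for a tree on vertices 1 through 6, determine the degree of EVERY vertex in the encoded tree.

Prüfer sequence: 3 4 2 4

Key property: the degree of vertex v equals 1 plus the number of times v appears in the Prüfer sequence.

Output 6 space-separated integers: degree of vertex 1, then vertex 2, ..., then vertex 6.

Answer: 1 2 2 3 1 1

Derivation:
p_1 = 3: count[3] becomes 1
p_2 = 4: count[4] becomes 1
p_3 = 2: count[2] becomes 1
p_4 = 4: count[4] becomes 2
Degrees (1 + count): deg[1]=1+0=1, deg[2]=1+1=2, deg[3]=1+1=2, deg[4]=1+2=3, deg[5]=1+0=1, deg[6]=1+0=1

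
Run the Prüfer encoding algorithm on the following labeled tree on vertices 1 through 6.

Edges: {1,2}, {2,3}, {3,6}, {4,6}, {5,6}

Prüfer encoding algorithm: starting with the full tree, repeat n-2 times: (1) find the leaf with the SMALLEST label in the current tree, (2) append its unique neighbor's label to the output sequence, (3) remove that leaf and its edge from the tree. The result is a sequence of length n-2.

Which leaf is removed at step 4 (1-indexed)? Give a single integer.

Answer: 4

Derivation:
Step 1: current leaves = {1,4,5}. Remove leaf 1 (neighbor: 2).
Step 2: current leaves = {2,4,5}. Remove leaf 2 (neighbor: 3).
Step 3: current leaves = {3,4,5}. Remove leaf 3 (neighbor: 6).
Step 4: current leaves = {4,5}. Remove leaf 4 (neighbor: 6).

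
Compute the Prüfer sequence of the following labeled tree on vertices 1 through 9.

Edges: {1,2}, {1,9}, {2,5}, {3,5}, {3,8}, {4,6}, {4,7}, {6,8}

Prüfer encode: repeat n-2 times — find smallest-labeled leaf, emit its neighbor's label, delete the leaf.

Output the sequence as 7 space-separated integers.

Answer: 4 6 8 3 5 2 1

Derivation:
Step 1: leaves = {7,9}. Remove smallest leaf 7, emit neighbor 4.
Step 2: leaves = {4,9}. Remove smallest leaf 4, emit neighbor 6.
Step 3: leaves = {6,9}. Remove smallest leaf 6, emit neighbor 8.
Step 4: leaves = {8,9}. Remove smallest leaf 8, emit neighbor 3.
Step 5: leaves = {3,9}. Remove smallest leaf 3, emit neighbor 5.
Step 6: leaves = {5,9}. Remove smallest leaf 5, emit neighbor 2.
Step 7: leaves = {2,9}. Remove smallest leaf 2, emit neighbor 1.
Done: 2 vertices remain (1, 9). Sequence = [4 6 8 3 5 2 1]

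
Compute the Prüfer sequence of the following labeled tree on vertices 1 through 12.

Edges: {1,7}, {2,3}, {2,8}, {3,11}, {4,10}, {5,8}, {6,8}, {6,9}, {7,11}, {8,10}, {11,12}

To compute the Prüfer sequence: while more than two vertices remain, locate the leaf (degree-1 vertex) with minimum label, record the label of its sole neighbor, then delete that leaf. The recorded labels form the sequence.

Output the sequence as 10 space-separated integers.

Step 1: leaves = {1,4,5,9,12}. Remove smallest leaf 1, emit neighbor 7.
Step 2: leaves = {4,5,7,9,12}. Remove smallest leaf 4, emit neighbor 10.
Step 3: leaves = {5,7,9,10,12}. Remove smallest leaf 5, emit neighbor 8.
Step 4: leaves = {7,9,10,12}. Remove smallest leaf 7, emit neighbor 11.
Step 5: leaves = {9,10,12}. Remove smallest leaf 9, emit neighbor 6.
Step 6: leaves = {6,10,12}. Remove smallest leaf 6, emit neighbor 8.
Step 7: leaves = {10,12}. Remove smallest leaf 10, emit neighbor 8.
Step 8: leaves = {8,12}. Remove smallest leaf 8, emit neighbor 2.
Step 9: leaves = {2,12}. Remove smallest leaf 2, emit neighbor 3.
Step 10: leaves = {3,12}. Remove smallest leaf 3, emit neighbor 11.
Done: 2 vertices remain (11, 12). Sequence = [7 10 8 11 6 8 8 2 3 11]

Answer: 7 10 8 11 6 8 8 2 3 11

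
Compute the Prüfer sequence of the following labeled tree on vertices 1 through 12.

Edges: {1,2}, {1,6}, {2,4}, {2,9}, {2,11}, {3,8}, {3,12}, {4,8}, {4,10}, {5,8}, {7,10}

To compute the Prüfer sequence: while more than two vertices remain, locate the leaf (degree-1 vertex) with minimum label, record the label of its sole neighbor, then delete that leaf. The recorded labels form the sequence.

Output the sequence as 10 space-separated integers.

Step 1: leaves = {5,6,7,9,11,12}. Remove smallest leaf 5, emit neighbor 8.
Step 2: leaves = {6,7,9,11,12}. Remove smallest leaf 6, emit neighbor 1.
Step 3: leaves = {1,7,9,11,12}. Remove smallest leaf 1, emit neighbor 2.
Step 4: leaves = {7,9,11,12}. Remove smallest leaf 7, emit neighbor 10.
Step 5: leaves = {9,10,11,12}. Remove smallest leaf 9, emit neighbor 2.
Step 6: leaves = {10,11,12}. Remove smallest leaf 10, emit neighbor 4.
Step 7: leaves = {11,12}. Remove smallest leaf 11, emit neighbor 2.
Step 8: leaves = {2,12}. Remove smallest leaf 2, emit neighbor 4.
Step 9: leaves = {4,12}. Remove smallest leaf 4, emit neighbor 8.
Step 10: leaves = {8,12}. Remove smallest leaf 8, emit neighbor 3.
Done: 2 vertices remain (3, 12). Sequence = [8 1 2 10 2 4 2 4 8 3]

Answer: 8 1 2 10 2 4 2 4 8 3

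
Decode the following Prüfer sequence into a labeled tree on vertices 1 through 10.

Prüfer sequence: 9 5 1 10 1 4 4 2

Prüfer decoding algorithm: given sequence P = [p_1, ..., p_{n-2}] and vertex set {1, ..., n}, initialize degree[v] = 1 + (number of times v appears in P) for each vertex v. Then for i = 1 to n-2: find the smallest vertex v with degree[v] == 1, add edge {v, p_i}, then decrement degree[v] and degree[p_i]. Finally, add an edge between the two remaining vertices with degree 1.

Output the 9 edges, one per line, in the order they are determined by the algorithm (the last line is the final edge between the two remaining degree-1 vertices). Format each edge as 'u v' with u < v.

Initial degrees: {1:3, 2:2, 3:1, 4:3, 5:2, 6:1, 7:1, 8:1, 9:2, 10:2}
Step 1: smallest deg-1 vertex = 3, p_1 = 9. Add edge {3,9}. Now deg[3]=0, deg[9]=1.
Step 2: smallest deg-1 vertex = 6, p_2 = 5. Add edge {5,6}. Now deg[6]=0, deg[5]=1.
Step 3: smallest deg-1 vertex = 5, p_3 = 1. Add edge {1,5}. Now deg[5]=0, deg[1]=2.
Step 4: smallest deg-1 vertex = 7, p_4 = 10. Add edge {7,10}. Now deg[7]=0, deg[10]=1.
Step 5: smallest deg-1 vertex = 8, p_5 = 1. Add edge {1,8}. Now deg[8]=0, deg[1]=1.
Step 6: smallest deg-1 vertex = 1, p_6 = 4. Add edge {1,4}. Now deg[1]=0, deg[4]=2.
Step 7: smallest deg-1 vertex = 9, p_7 = 4. Add edge {4,9}. Now deg[9]=0, deg[4]=1.
Step 8: smallest deg-1 vertex = 4, p_8 = 2. Add edge {2,4}. Now deg[4]=0, deg[2]=1.
Final: two remaining deg-1 vertices are 2, 10. Add edge {2,10}.

Answer: 3 9
5 6
1 5
7 10
1 8
1 4
4 9
2 4
2 10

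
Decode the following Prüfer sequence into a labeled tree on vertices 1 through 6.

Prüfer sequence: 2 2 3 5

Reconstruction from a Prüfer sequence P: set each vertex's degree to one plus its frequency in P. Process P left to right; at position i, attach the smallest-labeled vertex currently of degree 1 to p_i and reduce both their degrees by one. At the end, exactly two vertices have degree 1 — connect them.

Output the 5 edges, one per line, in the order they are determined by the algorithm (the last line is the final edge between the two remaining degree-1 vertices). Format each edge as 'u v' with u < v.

Answer: 1 2
2 4
2 3
3 5
5 6

Derivation:
Initial degrees: {1:1, 2:3, 3:2, 4:1, 5:2, 6:1}
Step 1: smallest deg-1 vertex = 1, p_1 = 2. Add edge {1,2}. Now deg[1]=0, deg[2]=2.
Step 2: smallest deg-1 vertex = 4, p_2 = 2. Add edge {2,4}. Now deg[4]=0, deg[2]=1.
Step 3: smallest deg-1 vertex = 2, p_3 = 3. Add edge {2,3}. Now deg[2]=0, deg[3]=1.
Step 4: smallest deg-1 vertex = 3, p_4 = 5. Add edge {3,5}. Now deg[3]=0, deg[5]=1.
Final: two remaining deg-1 vertices are 5, 6. Add edge {5,6}.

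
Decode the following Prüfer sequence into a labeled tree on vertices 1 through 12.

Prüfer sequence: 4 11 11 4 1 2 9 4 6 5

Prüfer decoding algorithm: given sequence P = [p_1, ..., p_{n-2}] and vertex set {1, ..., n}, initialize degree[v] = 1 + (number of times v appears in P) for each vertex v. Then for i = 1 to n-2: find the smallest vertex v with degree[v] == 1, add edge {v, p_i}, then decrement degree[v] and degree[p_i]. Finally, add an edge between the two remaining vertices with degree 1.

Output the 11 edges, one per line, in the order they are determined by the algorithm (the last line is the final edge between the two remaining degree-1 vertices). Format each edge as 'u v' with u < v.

Initial degrees: {1:2, 2:2, 3:1, 4:4, 5:2, 6:2, 7:1, 8:1, 9:2, 10:1, 11:3, 12:1}
Step 1: smallest deg-1 vertex = 3, p_1 = 4. Add edge {3,4}. Now deg[3]=0, deg[4]=3.
Step 2: smallest deg-1 vertex = 7, p_2 = 11. Add edge {7,11}. Now deg[7]=0, deg[11]=2.
Step 3: smallest deg-1 vertex = 8, p_3 = 11. Add edge {8,11}. Now deg[8]=0, deg[11]=1.
Step 4: smallest deg-1 vertex = 10, p_4 = 4. Add edge {4,10}. Now deg[10]=0, deg[4]=2.
Step 5: smallest deg-1 vertex = 11, p_5 = 1. Add edge {1,11}. Now deg[11]=0, deg[1]=1.
Step 6: smallest deg-1 vertex = 1, p_6 = 2. Add edge {1,2}. Now deg[1]=0, deg[2]=1.
Step 7: smallest deg-1 vertex = 2, p_7 = 9. Add edge {2,9}. Now deg[2]=0, deg[9]=1.
Step 8: smallest deg-1 vertex = 9, p_8 = 4. Add edge {4,9}. Now deg[9]=0, deg[4]=1.
Step 9: smallest deg-1 vertex = 4, p_9 = 6. Add edge {4,6}. Now deg[4]=0, deg[6]=1.
Step 10: smallest deg-1 vertex = 6, p_10 = 5. Add edge {5,6}. Now deg[6]=0, deg[5]=1.
Final: two remaining deg-1 vertices are 5, 12. Add edge {5,12}.

Answer: 3 4
7 11
8 11
4 10
1 11
1 2
2 9
4 9
4 6
5 6
5 12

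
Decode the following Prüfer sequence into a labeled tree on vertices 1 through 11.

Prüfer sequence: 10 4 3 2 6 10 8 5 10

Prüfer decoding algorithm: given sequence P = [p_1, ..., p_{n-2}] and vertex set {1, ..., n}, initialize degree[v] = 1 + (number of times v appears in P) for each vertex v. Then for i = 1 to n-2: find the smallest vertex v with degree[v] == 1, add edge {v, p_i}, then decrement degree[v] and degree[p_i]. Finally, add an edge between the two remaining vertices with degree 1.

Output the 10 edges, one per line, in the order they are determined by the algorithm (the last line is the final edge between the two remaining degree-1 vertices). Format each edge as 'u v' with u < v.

Answer: 1 10
4 7
3 4
2 3
2 6
6 10
8 9
5 8
5 10
10 11

Derivation:
Initial degrees: {1:1, 2:2, 3:2, 4:2, 5:2, 6:2, 7:1, 8:2, 9:1, 10:4, 11:1}
Step 1: smallest deg-1 vertex = 1, p_1 = 10. Add edge {1,10}. Now deg[1]=0, deg[10]=3.
Step 2: smallest deg-1 vertex = 7, p_2 = 4. Add edge {4,7}. Now deg[7]=0, deg[4]=1.
Step 3: smallest deg-1 vertex = 4, p_3 = 3. Add edge {3,4}. Now deg[4]=0, deg[3]=1.
Step 4: smallest deg-1 vertex = 3, p_4 = 2. Add edge {2,3}. Now deg[3]=0, deg[2]=1.
Step 5: smallest deg-1 vertex = 2, p_5 = 6. Add edge {2,6}. Now deg[2]=0, deg[6]=1.
Step 6: smallest deg-1 vertex = 6, p_6 = 10. Add edge {6,10}. Now deg[6]=0, deg[10]=2.
Step 7: smallest deg-1 vertex = 9, p_7 = 8. Add edge {8,9}. Now deg[9]=0, deg[8]=1.
Step 8: smallest deg-1 vertex = 8, p_8 = 5. Add edge {5,8}. Now deg[8]=0, deg[5]=1.
Step 9: smallest deg-1 vertex = 5, p_9 = 10. Add edge {5,10}. Now deg[5]=0, deg[10]=1.
Final: two remaining deg-1 vertices are 10, 11. Add edge {10,11}.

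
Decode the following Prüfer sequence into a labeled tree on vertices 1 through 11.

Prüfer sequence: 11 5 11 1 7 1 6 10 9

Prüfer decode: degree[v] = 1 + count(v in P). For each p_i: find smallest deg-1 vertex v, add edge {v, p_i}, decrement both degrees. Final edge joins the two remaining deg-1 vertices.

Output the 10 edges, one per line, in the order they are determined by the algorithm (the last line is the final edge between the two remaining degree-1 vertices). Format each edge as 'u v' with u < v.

Answer: 2 11
3 5
4 11
1 5
7 8
1 7
1 6
6 10
9 10
9 11

Derivation:
Initial degrees: {1:3, 2:1, 3:1, 4:1, 5:2, 6:2, 7:2, 8:1, 9:2, 10:2, 11:3}
Step 1: smallest deg-1 vertex = 2, p_1 = 11. Add edge {2,11}. Now deg[2]=0, deg[11]=2.
Step 2: smallest deg-1 vertex = 3, p_2 = 5. Add edge {3,5}. Now deg[3]=0, deg[5]=1.
Step 3: smallest deg-1 vertex = 4, p_3 = 11. Add edge {4,11}. Now deg[4]=0, deg[11]=1.
Step 4: smallest deg-1 vertex = 5, p_4 = 1. Add edge {1,5}. Now deg[5]=0, deg[1]=2.
Step 5: smallest deg-1 vertex = 8, p_5 = 7. Add edge {7,8}. Now deg[8]=0, deg[7]=1.
Step 6: smallest deg-1 vertex = 7, p_6 = 1. Add edge {1,7}. Now deg[7]=0, deg[1]=1.
Step 7: smallest deg-1 vertex = 1, p_7 = 6. Add edge {1,6}. Now deg[1]=0, deg[6]=1.
Step 8: smallest deg-1 vertex = 6, p_8 = 10. Add edge {6,10}. Now deg[6]=0, deg[10]=1.
Step 9: smallest deg-1 vertex = 10, p_9 = 9. Add edge {9,10}. Now deg[10]=0, deg[9]=1.
Final: two remaining deg-1 vertices are 9, 11. Add edge {9,11}.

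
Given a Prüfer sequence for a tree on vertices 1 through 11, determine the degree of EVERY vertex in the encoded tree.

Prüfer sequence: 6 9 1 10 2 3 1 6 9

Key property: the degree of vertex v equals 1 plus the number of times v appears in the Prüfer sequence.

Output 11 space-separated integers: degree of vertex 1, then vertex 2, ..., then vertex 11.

Answer: 3 2 2 1 1 3 1 1 3 2 1

Derivation:
p_1 = 6: count[6] becomes 1
p_2 = 9: count[9] becomes 1
p_3 = 1: count[1] becomes 1
p_4 = 10: count[10] becomes 1
p_5 = 2: count[2] becomes 1
p_6 = 3: count[3] becomes 1
p_7 = 1: count[1] becomes 2
p_8 = 6: count[6] becomes 2
p_9 = 9: count[9] becomes 2
Degrees (1 + count): deg[1]=1+2=3, deg[2]=1+1=2, deg[3]=1+1=2, deg[4]=1+0=1, deg[5]=1+0=1, deg[6]=1+2=3, deg[7]=1+0=1, deg[8]=1+0=1, deg[9]=1+2=3, deg[10]=1+1=2, deg[11]=1+0=1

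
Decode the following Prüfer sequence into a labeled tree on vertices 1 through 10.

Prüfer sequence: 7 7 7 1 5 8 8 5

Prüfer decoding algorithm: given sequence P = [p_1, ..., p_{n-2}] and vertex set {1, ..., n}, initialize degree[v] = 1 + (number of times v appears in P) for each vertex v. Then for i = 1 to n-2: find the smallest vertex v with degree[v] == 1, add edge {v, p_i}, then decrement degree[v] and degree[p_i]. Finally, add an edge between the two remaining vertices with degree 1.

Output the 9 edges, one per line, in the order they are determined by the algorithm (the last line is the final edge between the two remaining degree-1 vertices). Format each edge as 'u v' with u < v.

Answer: 2 7
3 7
4 7
1 6
1 5
7 8
8 9
5 8
5 10

Derivation:
Initial degrees: {1:2, 2:1, 3:1, 4:1, 5:3, 6:1, 7:4, 8:3, 9:1, 10:1}
Step 1: smallest deg-1 vertex = 2, p_1 = 7. Add edge {2,7}. Now deg[2]=0, deg[7]=3.
Step 2: smallest deg-1 vertex = 3, p_2 = 7. Add edge {3,7}. Now deg[3]=0, deg[7]=2.
Step 3: smallest deg-1 vertex = 4, p_3 = 7. Add edge {4,7}. Now deg[4]=0, deg[7]=1.
Step 4: smallest deg-1 vertex = 6, p_4 = 1. Add edge {1,6}. Now deg[6]=0, deg[1]=1.
Step 5: smallest deg-1 vertex = 1, p_5 = 5. Add edge {1,5}. Now deg[1]=0, deg[5]=2.
Step 6: smallest deg-1 vertex = 7, p_6 = 8. Add edge {7,8}. Now deg[7]=0, deg[8]=2.
Step 7: smallest deg-1 vertex = 9, p_7 = 8. Add edge {8,9}. Now deg[9]=0, deg[8]=1.
Step 8: smallest deg-1 vertex = 8, p_8 = 5. Add edge {5,8}. Now deg[8]=0, deg[5]=1.
Final: two remaining deg-1 vertices are 5, 10. Add edge {5,10}.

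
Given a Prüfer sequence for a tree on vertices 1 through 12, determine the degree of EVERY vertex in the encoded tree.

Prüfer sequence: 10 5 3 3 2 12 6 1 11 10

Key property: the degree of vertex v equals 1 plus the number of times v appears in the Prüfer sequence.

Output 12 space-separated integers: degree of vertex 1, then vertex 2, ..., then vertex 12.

p_1 = 10: count[10] becomes 1
p_2 = 5: count[5] becomes 1
p_3 = 3: count[3] becomes 1
p_4 = 3: count[3] becomes 2
p_5 = 2: count[2] becomes 1
p_6 = 12: count[12] becomes 1
p_7 = 6: count[6] becomes 1
p_8 = 1: count[1] becomes 1
p_9 = 11: count[11] becomes 1
p_10 = 10: count[10] becomes 2
Degrees (1 + count): deg[1]=1+1=2, deg[2]=1+1=2, deg[3]=1+2=3, deg[4]=1+0=1, deg[5]=1+1=2, deg[6]=1+1=2, deg[7]=1+0=1, deg[8]=1+0=1, deg[9]=1+0=1, deg[10]=1+2=3, deg[11]=1+1=2, deg[12]=1+1=2

Answer: 2 2 3 1 2 2 1 1 1 3 2 2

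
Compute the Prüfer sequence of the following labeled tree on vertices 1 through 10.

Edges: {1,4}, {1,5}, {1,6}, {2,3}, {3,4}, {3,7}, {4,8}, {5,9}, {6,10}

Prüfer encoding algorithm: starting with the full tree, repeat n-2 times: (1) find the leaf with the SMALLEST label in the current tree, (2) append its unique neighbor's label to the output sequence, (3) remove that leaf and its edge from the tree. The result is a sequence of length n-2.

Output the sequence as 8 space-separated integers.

Step 1: leaves = {2,7,8,9,10}. Remove smallest leaf 2, emit neighbor 3.
Step 2: leaves = {7,8,9,10}. Remove smallest leaf 7, emit neighbor 3.
Step 3: leaves = {3,8,9,10}. Remove smallest leaf 3, emit neighbor 4.
Step 4: leaves = {8,9,10}. Remove smallest leaf 8, emit neighbor 4.
Step 5: leaves = {4,9,10}. Remove smallest leaf 4, emit neighbor 1.
Step 6: leaves = {9,10}. Remove smallest leaf 9, emit neighbor 5.
Step 7: leaves = {5,10}. Remove smallest leaf 5, emit neighbor 1.
Step 8: leaves = {1,10}. Remove smallest leaf 1, emit neighbor 6.
Done: 2 vertices remain (6, 10). Sequence = [3 3 4 4 1 5 1 6]

Answer: 3 3 4 4 1 5 1 6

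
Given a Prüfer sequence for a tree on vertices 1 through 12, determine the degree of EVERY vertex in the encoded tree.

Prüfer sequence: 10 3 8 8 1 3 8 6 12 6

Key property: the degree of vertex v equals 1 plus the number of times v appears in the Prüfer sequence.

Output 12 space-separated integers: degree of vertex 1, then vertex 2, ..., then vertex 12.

p_1 = 10: count[10] becomes 1
p_2 = 3: count[3] becomes 1
p_3 = 8: count[8] becomes 1
p_4 = 8: count[8] becomes 2
p_5 = 1: count[1] becomes 1
p_6 = 3: count[3] becomes 2
p_7 = 8: count[8] becomes 3
p_8 = 6: count[6] becomes 1
p_9 = 12: count[12] becomes 1
p_10 = 6: count[6] becomes 2
Degrees (1 + count): deg[1]=1+1=2, deg[2]=1+0=1, deg[3]=1+2=3, deg[4]=1+0=1, deg[5]=1+0=1, deg[6]=1+2=3, deg[7]=1+0=1, deg[8]=1+3=4, deg[9]=1+0=1, deg[10]=1+1=2, deg[11]=1+0=1, deg[12]=1+1=2

Answer: 2 1 3 1 1 3 1 4 1 2 1 2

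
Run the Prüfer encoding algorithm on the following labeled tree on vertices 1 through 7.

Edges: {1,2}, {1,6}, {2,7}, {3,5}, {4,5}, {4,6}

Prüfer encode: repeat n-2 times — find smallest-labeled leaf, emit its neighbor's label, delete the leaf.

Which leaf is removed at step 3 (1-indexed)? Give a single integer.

Step 1: current leaves = {3,7}. Remove leaf 3 (neighbor: 5).
Step 2: current leaves = {5,7}. Remove leaf 5 (neighbor: 4).
Step 3: current leaves = {4,7}. Remove leaf 4 (neighbor: 6).

Answer: 4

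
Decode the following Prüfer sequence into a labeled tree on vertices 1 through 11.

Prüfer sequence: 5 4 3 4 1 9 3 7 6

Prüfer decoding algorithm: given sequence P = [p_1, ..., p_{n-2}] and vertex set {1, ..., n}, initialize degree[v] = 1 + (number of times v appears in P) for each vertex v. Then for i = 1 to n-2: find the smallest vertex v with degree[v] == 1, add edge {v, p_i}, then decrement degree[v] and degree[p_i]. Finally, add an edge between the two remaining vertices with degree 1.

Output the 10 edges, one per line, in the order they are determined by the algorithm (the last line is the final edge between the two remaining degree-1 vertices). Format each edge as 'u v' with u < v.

Initial degrees: {1:2, 2:1, 3:3, 4:3, 5:2, 6:2, 7:2, 8:1, 9:2, 10:1, 11:1}
Step 1: smallest deg-1 vertex = 2, p_1 = 5. Add edge {2,5}. Now deg[2]=0, deg[5]=1.
Step 2: smallest deg-1 vertex = 5, p_2 = 4. Add edge {4,5}. Now deg[5]=0, deg[4]=2.
Step 3: smallest deg-1 vertex = 8, p_3 = 3. Add edge {3,8}. Now deg[8]=0, deg[3]=2.
Step 4: smallest deg-1 vertex = 10, p_4 = 4. Add edge {4,10}. Now deg[10]=0, deg[4]=1.
Step 5: smallest deg-1 vertex = 4, p_5 = 1. Add edge {1,4}. Now deg[4]=0, deg[1]=1.
Step 6: smallest deg-1 vertex = 1, p_6 = 9. Add edge {1,9}. Now deg[1]=0, deg[9]=1.
Step 7: smallest deg-1 vertex = 9, p_7 = 3. Add edge {3,9}. Now deg[9]=0, deg[3]=1.
Step 8: smallest deg-1 vertex = 3, p_8 = 7. Add edge {3,7}. Now deg[3]=0, deg[7]=1.
Step 9: smallest deg-1 vertex = 7, p_9 = 6. Add edge {6,7}. Now deg[7]=0, deg[6]=1.
Final: two remaining deg-1 vertices are 6, 11. Add edge {6,11}.

Answer: 2 5
4 5
3 8
4 10
1 4
1 9
3 9
3 7
6 7
6 11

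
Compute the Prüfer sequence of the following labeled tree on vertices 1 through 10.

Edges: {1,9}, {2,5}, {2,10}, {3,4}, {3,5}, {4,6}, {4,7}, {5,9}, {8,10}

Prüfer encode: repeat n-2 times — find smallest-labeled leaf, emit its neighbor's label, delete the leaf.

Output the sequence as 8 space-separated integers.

Step 1: leaves = {1,6,7,8}. Remove smallest leaf 1, emit neighbor 9.
Step 2: leaves = {6,7,8,9}. Remove smallest leaf 6, emit neighbor 4.
Step 3: leaves = {7,8,9}. Remove smallest leaf 7, emit neighbor 4.
Step 4: leaves = {4,8,9}. Remove smallest leaf 4, emit neighbor 3.
Step 5: leaves = {3,8,9}. Remove smallest leaf 3, emit neighbor 5.
Step 6: leaves = {8,9}. Remove smallest leaf 8, emit neighbor 10.
Step 7: leaves = {9,10}. Remove smallest leaf 9, emit neighbor 5.
Step 8: leaves = {5,10}. Remove smallest leaf 5, emit neighbor 2.
Done: 2 vertices remain (2, 10). Sequence = [9 4 4 3 5 10 5 2]

Answer: 9 4 4 3 5 10 5 2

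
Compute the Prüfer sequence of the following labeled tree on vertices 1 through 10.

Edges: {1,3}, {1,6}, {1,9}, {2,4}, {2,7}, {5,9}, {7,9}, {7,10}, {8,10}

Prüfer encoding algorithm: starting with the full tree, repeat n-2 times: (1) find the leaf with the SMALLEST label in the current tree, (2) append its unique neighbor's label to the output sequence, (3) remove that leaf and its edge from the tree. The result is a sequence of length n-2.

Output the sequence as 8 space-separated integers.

Answer: 1 2 7 9 1 9 10 7

Derivation:
Step 1: leaves = {3,4,5,6,8}. Remove smallest leaf 3, emit neighbor 1.
Step 2: leaves = {4,5,6,8}. Remove smallest leaf 4, emit neighbor 2.
Step 3: leaves = {2,5,6,8}. Remove smallest leaf 2, emit neighbor 7.
Step 4: leaves = {5,6,8}. Remove smallest leaf 5, emit neighbor 9.
Step 5: leaves = {6,8}. Remove smallest leaf 6, emit neighbor 1.
Step 6: leaves = {1,8}. Remove smallest leaf 1, emit neighbor 9.
Step 7: leaves = {8,9}. Remove smallest leaf 8, emit neighbor 10.
Step 8: leaves = {9,10}. Remove smallest leaf 9, emit neighbor 7.
Done: 2 vertices remain (7, 10). Sequence = [1 2 7 9 1 9 10 7]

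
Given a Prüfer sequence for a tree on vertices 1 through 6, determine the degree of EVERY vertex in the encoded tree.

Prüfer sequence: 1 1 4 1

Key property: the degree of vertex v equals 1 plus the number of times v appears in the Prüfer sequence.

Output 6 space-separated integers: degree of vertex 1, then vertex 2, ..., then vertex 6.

Answer: 4 1 1 2 1 1

Derivation:
p_1 = 1: count[1] becomes 1
p_2 = 1: count[1] becomes 2
p_3 = 4: count[4] becomes 1
p_4 = 1: count[1] becomes 3
Degrees (1 + count): deg[1]=1+3=4, deg[2]=1+0=1, deg[3]=1+0=1, deg[4]=1+1=2, deg[5]=1+0=1, deg[6]=1+0=1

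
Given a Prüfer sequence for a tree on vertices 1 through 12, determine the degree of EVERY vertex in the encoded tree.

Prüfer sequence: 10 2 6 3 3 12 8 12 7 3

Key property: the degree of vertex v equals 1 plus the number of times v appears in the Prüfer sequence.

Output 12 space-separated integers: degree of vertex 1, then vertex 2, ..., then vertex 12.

p_1 = 10: count[10] becomes 1
p_2 = 2: count[2] becomes 1
p_3 = 6: count[6] becomes 1
p_4 = 3: count[3] becomes 1
p_5 = 3: count[3] becomes 2
p_6 = 12: count[12] becomes 1
p_7 = 8: count[8] becomes 1
p_8 = 12: count[12] becomes 2
p_9 = 7: count[7] becomes 1
p_10 = 3: count[3] becomes 3
Degrees (1 + count): deg[1]=1+0=1, deg[2]=1+1=2, deg[3]=1+3=4, deg[4]=1+0=1, deg[5]=1+0=1, deg[6]=1+1=2, deg[7]=1+1=2, deg[8]=1+1=2, deg[9]=1+0=1, deg[10]=1+1=2, deg[11]=1+0=1, deg[12]=1+2=3

Answer: 1 2 4 1 1 2 2 2 1 2 1 3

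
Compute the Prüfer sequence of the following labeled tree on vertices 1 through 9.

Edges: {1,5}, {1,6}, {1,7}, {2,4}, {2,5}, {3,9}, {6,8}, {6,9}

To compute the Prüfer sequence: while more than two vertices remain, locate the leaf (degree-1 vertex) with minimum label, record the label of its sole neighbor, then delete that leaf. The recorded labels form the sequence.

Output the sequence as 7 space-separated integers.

Step 1: leaves = {3,4,7,8}. Remove smallest leaf 3, emit neighbor 9.
Step 2: leaves = {4,7,8,9}. Remove smallest leaf 4, emit neighbor 2.
Step 3: leaves = {2,7,8,9}. Remove smallest leaf 2, emit neighbor 5.
Step 4: leaves = {5,7,8,9}. Remove smallest leaf 5, emit neighbor 1.
Step 5: leaves = {7,8,9}. Remove smallest leaf 7, emit neighbor 1.
Step 6: leaves = {1,8,9}. Remove smallest leaf 1, emit neighbor 6.
Step 7: leaves = {8,9}. Remove smallest leaf 8, emit neighbor 6.
Done: 2 vertices remain (6, 9). Sequence = [9 2 5 1 1 6 6]

Answer: 9 2 5 1 1 6 6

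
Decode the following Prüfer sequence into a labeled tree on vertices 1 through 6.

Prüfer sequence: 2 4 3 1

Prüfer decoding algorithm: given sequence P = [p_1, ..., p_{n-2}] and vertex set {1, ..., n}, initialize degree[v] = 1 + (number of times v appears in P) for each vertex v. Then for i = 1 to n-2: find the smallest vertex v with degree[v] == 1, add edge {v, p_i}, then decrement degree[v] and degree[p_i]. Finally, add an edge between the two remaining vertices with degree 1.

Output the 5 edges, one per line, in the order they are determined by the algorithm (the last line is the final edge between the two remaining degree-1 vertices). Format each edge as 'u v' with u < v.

Answer: 2 5
2 4
3 4
1 3
1 6

Derivation:
Initial degrees: {1:2, 2:2, 3:2, 4:2, 5:1, 6:1}
Step 1: smallest deg-1 vertex = 5, p_1 = 2. Add edge {2,5}. Now deg[5]=0, deg[2]=1.
Step 2: smallest deg-1 vertex = 2, p_2 = 4. Add edge {2,4}. Now deg[2]=0, deg[4]=1.
Step 3: smallest deg-1 vertex = 4, p_3 = 3. Add edge {3,4}. Now deg[4]=0, deg[3]=1.
Step 4: smallest deg-1 vertex = 3, p_4 = 1. Add edge {1,3}. Now deg[3]=0, deg[1]=1.
Final: two remaining deg-1 vertices are 1, 6. Add edge {1,6}.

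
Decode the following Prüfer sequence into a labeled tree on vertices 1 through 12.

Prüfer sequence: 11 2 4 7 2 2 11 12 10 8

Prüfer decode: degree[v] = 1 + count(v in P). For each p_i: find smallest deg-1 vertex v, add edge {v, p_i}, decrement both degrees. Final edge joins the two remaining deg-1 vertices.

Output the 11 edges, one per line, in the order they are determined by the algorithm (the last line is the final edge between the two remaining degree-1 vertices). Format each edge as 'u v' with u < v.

Answer: 1 11
2 3
4 5
4 7
2 6
2 7
2 11
9 12
10 11
8 10
8 12

Derivation:
Initial degrees: {1:1, 2:4, 3:1, 4:2, 5:1, 6:1, 7:2, 8:2, 9:1, 10:2, 11:3, 12:2}
Step 1: smallest deg-1 vertex = 1, p_1 = 11. Add edge {1,11}. Now deg[1]=0, deg[11]=2.
Step 2: smallest deg-1 vertex = 3, p_2 = 2. Add edge {2,3}. Now deg[3]=0, deg[2]=3.
Step 3: smallest deg-1 vertex = 5, p_3 = 4. Add edge {4,5}. Now deg[5]=0, deg[4]=1.
Step 4: smallest deg-1 vertex = 4, p_4 = 7. Add edge {4,7}. Now deg[4]=0, deg[7]=1.
Step 5: smallest deg-1 vertex = 6, p_5 = 2. Add edge {2,6}. Now deg[6]=0, deg[2]=2.
Step 6: smallest deg-1 vertex = 7, p_6 = 2. Add edge {2,7}. Now deg[7]=0, deg[2]=1.
Step 7: smallest deg-1 vertex = 2, p_7 = 11. Add edge {2,11}. Now deg[2]=0, deg[11]=1.
Step 8: smallest deg-1 vertex = 9, p_8 = 12. Add edge {9,12}. Now deg[9]=0, deg[12]=1.
Step 9: smallest deg-1 vertex = 11, p_9 = 10. Add edge {10,11}. Now deg[11]=0, deg[10]=1.
Step 10: smallest deg-1 vertex = 10, p_10 = 8. Add edge {8,10}. Now deg[10]=0, deg[8]=1.
Final: two remaining deg-1 vertices are 8, 12. Add edge {8,12}.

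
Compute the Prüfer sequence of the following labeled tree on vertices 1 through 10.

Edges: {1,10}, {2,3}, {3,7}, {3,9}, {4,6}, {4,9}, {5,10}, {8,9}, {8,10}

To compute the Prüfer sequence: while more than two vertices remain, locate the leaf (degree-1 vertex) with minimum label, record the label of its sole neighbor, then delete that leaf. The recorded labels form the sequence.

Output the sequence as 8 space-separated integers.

Step 1: leaves = {1,2,5,6,7}. Remove smallest leaf 1, emit neighbor 10.
Step 2: leaves = {2,5,6,7}. Remove smallest leaf 2, emit neighbor 3.
Step 3: leaves = {5,6,7}. Remove smallest leaf 5, emit neighbor 10.
Step 4: leaves = {6,7,10}. Remove smallest leaf 6, emit neighbor 4.
Step 5: leaves = {4,7,10}. Remove smallest leaf 4, emit neighbor 9.
Step 6: leaves = {7,10}. Remove smallest leaf 7, emit neighbor 3.
Step 7: leaves = {3,10}. Remove smallest leaf 3, emit neighbor 9.
Step 8: leaves = {9,10}. Remove smallest leaf 9, emit neighbor 8.
Done: 2 vertices remain (8, 10). Sequence = [10 3 10 4 9 3 9 8]

Answer: 10 3 10 4 9 3 9 8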